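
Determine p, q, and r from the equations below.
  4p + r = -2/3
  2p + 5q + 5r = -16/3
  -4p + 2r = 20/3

p = -2/3, q = -14/5, r = 2

Row-reduce the augmented matrix:
R1 ← R1 / (4).
R2 ← R2 − 2·R1.
R3 ← R3 + 4·R1.
R2 ← R2 / (5).
R3 ← R3 / (3).
R1 ← R1 − 1/4·R3.
R2 ← R2 − 9/10·R3.
Reading off the reduced rows gives p = -2/3, q = -14/5, r = 2.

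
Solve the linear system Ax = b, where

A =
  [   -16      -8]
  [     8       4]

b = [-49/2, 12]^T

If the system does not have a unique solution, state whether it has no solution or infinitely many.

no solution

Row-reduce:
R1 ← R1 / (-16).
R2 ← R2 − 8·R1.
Row 2 reduces to 0 = -1/4, a contradiction. The system is inconsistent.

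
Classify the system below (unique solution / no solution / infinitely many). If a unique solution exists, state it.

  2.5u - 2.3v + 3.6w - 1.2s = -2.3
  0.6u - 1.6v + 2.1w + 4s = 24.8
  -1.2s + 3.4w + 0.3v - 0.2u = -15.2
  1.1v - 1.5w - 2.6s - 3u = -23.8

u = 3, v = -2, w = -2, s = 6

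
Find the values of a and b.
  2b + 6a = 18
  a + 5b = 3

From equation 2: a = 3 − 5·b.
Substitute into equation 1 and solve: b = 0.
Then a = 3.

a = 3, b = 0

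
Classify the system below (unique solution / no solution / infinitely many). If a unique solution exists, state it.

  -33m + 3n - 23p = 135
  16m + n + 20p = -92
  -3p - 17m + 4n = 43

infinitely many solutions

Row-reduce:
R1 ← R1 / (-33).
R2 ← R2 − 16·R1.
R3 ← R3 + 17·R1.
R2 ← R2 / (27/11).
R1 ← R1 + 1/11·R2.
R3 ← R3 − 27/11·R2.
Rank is 2 with 3 unknowns, leaving p free.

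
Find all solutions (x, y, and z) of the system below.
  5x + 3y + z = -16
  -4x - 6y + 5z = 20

Row-reduce:
R1 ← R1 / (5).
R2 ← R2 + 4·R1.
R2 ← R2 / (-18/5).
R1 ← R1 − 3/5·R2.
Rank is 2 with 3 unknowns, leaving z free.

infinitely many solutions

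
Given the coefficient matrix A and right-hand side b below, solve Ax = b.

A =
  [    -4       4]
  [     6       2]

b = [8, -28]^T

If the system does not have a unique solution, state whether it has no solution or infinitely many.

x_1 = -4, x_2 = -2

Row-reduce the augmented matrix:
R1 ← R1 / (-4).
R2 ← R2 − 6·R1.
R2 ← R2 / (8).
R1 ← R1 + 1·R2.
Reading off the reduced rows gives x_1 = -4, x_2 = -2.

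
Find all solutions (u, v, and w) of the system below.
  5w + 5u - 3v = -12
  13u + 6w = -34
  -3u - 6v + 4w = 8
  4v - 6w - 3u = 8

no solution

Row-reduce:
R1 ← R1 / (5).
R2 ← R2 − 13·R1.
R3 ← R3 + 3·R1.
R4 ← R4 + 3·R1.
R2 ← R2 / (39/5).
R1 ← R1 + 3/5·R2.
R3 ← R3 + 39/5·R2.
R4 ← R4 − 11/5·R2.
Swap R3 and R4.
R3 ← R3 / (-40/39).
R1 ← R1 − 6/13·R3.
R2 ← R2 + 35/39·R3.
Row 4 reduces to 0 = -2, a contradiction. The system is inconsistent.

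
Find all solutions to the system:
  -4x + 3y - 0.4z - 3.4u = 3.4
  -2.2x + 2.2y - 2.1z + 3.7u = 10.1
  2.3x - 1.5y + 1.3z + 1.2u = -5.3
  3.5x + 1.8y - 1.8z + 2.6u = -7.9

Row-reduce the augmented matrix:
R1 ← R1 / (-4).
R2 ← R2 + 11/5·R1.
R3 ← R3 − 23/10·R1.
R4 ← R4 − 7/2·R1.
R2 ← R2 / (11/20).
R1 ← R1 + 3/4·R2.
R3 ← R3 − 9/40·R2.
R4 ← R4 − 177/40·R2.
R3 ← R3 / (2023/1100).
R1 ← R1 + 271/110·R3.
R2 ← R2 + 188/55·R3.
R4 ← R4 − 14273/1100·R3.
R4 ← R4 / (-34369/1445).
R1 ← R1 − 8864/2023·R4.
R2 ← R2 − 9081/2023·R4.
R3 ← R3 + 3337/2023·R4.
Reading off the reduced rows gives x = -3, y = -2, z = -2, u = 1.

x = -3, y = -2, z = -2, u = 1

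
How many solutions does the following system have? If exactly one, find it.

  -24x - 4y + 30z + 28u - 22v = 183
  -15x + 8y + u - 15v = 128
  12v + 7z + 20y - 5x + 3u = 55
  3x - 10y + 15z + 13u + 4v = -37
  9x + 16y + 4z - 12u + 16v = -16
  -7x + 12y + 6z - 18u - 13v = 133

Row-reduce:
R1 ← R1 / (-24).
R2 ← R2 + 15·R1.
R3 ← R3 + 5·R1.
R4 ← R4 − 3·R1.
R5 ← R5 − 9·R1.
R6 ← R6 + 7·R1.
R2 ← R2 / (21/2).
R1 ← R1 − 1/6·R2.
R3 ← R3 − 125/6·R2.
R4 ← R4 + 21/2·R2.
R5 ← R5 − 29/2·R2.
R6 ← R6 − 79/6·R2.
R3 ← R3 / (797/21).
R1 ← R1 + 20/21·R3.
R2 ← R2 + 25/14·R3.
R5 ← R5 − 288/7·R3.
R6 ← R6 − 436/21·R3.
Swap R4 and R5.
R4 ← R4 / (-8873/797).
R1 ← R1 + 123/797·R4.
R2 ← R2 + 131/797·R4.
R3 ← R3 − 628/797·R4.
R6 ← R6 + 17403/797·R4.
Swap R5 and R6.
R5 ← R5 / (173093/26619).
R1 ← R1 − 41792/26619·R5.
R2 ← R2 − 25105/26619·R5.
R3 ← R3 + 7711/26619·R5.
R4 ← R4 − 26755/26619·R5.
Row 6 reduces to 0 = -1/2, a contradiction. The system is inconsistent.

no solution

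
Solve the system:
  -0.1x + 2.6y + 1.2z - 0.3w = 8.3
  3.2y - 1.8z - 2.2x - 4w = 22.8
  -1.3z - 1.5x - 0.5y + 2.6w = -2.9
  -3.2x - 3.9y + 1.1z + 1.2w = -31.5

x = 2, y = 5, z = -4, w = -1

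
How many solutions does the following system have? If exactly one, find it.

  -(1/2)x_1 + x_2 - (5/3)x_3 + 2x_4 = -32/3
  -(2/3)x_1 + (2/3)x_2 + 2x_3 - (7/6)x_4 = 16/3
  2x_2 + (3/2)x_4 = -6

infinitely many solutions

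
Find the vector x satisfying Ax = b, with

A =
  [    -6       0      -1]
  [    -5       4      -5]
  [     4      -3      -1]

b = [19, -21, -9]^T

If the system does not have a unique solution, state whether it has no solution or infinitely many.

Row-reduce the augmented matrix:
R1 ← R1 / (-6).
R2 ← R2 + 5·R1.
R3 ← R3 − 4·R1.
R2 ← R2 / (4).
R3 ← R3 + 3·R2.
R3 ← R3 / (-115/24).
R1 ← R1 − 1/6·R3.
R2 ← R2 + 25/24·R3.
Reading off the reduced rows gives x_1 = -4, x_2 = -4, x_3 = 5.

x_1 = -4, x_2 = -4, x_3 = 5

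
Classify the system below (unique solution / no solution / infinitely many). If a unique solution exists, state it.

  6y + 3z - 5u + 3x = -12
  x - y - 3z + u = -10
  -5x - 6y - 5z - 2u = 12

Row-reduce:
R1 ← R1 / (3).
R2 ← R2 − 1·R1.
R3 ← R3 + 5·R1.
R2 ← R2 / (-3).
R1 ← R1 − 2·R2.
R3 ← R3 − 4·R2.
R3 ← R3 / (-16/3).
R1 ← R1 + 5/3·R3.
R2 ← R2 − 4/3·R3.
Rank is 3 with 4 unknowns, leaving u free.

infinitely many solutions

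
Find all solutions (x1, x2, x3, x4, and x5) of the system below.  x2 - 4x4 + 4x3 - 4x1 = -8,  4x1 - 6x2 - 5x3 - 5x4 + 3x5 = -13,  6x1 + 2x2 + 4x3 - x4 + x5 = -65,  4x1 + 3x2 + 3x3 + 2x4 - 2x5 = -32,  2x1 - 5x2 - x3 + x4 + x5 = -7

x1 = -6, x2 = 0, x3 = -6, x4 = 2, x5 = -3

Row-reduce the augmented matrix:
R1 ← R1 / (-4).
R2 ← R2 − 4·R1.
R3 ← R3 − 6·R1.
R4 ← R4 − 4·R1.
R5 ← R5 − 2·R1.
R2 ← R2 / (-5).
R1 ← R1 + 1/4·R2.
R3 ← R3 − 7/2·R2.
R4 ← R4 − 4·R2.
R5 ← R5 + 9/2·R2.
R3 ← R3 / (93/10).
R1 ← R1 + 19/20·R3.
R2 ← R2 − 1/5·R3.
R4 ← R4 − 31/5·R3.
R5 ← R5 − 19/10·R3.
R4 ← R4 / (-1/3).
R1 ← R1 − 17/186·R4.
R2 ← R2 − 194/93·R4.
R3 ← R3 + 133/93·R4.
R5 ← R5 − 913/93·R4.
R5 ← R5 / (-1594/31).
R1 ← R1 + 9/31·R5.
R2 ← R2 + 344/31·R5.
R3 ← R3 − 232/31·R5.
R4 ← R4 − 5·R5.
Reading off the reduced rows gives x1 = -6, x2 = 0, x3 = -6, x4 = 2, x5 = -3.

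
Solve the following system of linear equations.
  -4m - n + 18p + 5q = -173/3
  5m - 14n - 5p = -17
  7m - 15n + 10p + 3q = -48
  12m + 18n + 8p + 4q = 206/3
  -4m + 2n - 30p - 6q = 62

m = 3, n = 3, p = -2, q = -4/3

Row-reduce the augmented matrix:
R1 ← R1 / (-4).
R2 ← R2 − 5·R1.
R3 ← R3 − 7·R1.
R4 ← R4 − 12·R1.
R5 ← R5 + 4·R1.
R2 ← R2 / (-61/4).
R1 ← R1 − 1/4·R2.
R3 ← R3 + 67/4·R2.
R4 ← R4 − 15·R2.
R5 ← R5 − 3·R2.
R3 ← R3 / (1359/61).
R1 ← R1 + 257/61·R3.
R2 ← R2 + 70/61·R3.
R4 ← R4 − 4832/61·R3.
R5 ← R5 + 2718/61·R3.
R4 ← R4 / (70/9).
R1 ← R1 + 304/1359·R4.
R2 ← R2 + 215/1359·R4.
R3 ← R3 − 298/1359·R4.
R5 reduces to 0 = 0, so the extra equation is consistent.
Reading off the reduced rows gives m = 3, n = 3, p = -2, q = -4/3.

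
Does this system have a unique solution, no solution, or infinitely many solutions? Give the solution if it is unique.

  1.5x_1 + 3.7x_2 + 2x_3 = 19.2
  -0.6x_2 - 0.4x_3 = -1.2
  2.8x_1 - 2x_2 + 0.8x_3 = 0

x_1 = 6, x_2 = 6, x_3 = -6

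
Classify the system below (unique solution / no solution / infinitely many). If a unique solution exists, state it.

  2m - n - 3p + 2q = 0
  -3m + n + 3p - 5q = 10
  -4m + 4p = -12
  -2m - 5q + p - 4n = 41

m = 5, n = -6, p = 2, q = -5

Row-reduce the augmented matrix:
R1 ← R1 / (2).
R2 ← R2 + 3·R1.
R3 ← R3 + 4·R1.
R4 ← R4 + 2·R1.
R2 ← R2 / (-1/2).
R1 ← R1 + 1/2·R2.
R3 ← R3 + 2·R2.
R4 ← R4 + 5·R2.
R3 ← R3 / (4).
R2 ← R2 − 3·R3.
R4 ← R4 − 13·R3.
R4 ← R4 / (-22).
R1 ← R1 − 3·R4.
R2 ← R2 + 5·R4.
R3 ← R3 − 3·R4.
Reading off the reduced rows gives m = 5, n = -6, p = 2, q = -5.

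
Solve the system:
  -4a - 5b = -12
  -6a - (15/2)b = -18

infinitely many solutions

Row-reduce:
R1 ← R1 / (-4).
R2 ← R2 + 6·R1.
Rank is 1 with 2 unknowns, leaving b free.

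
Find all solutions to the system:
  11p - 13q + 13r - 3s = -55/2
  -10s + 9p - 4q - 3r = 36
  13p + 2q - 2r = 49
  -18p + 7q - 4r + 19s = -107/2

Row-reduce the augmented matrix:
R1 ← R1 / (11).
R2 ← R2 − 9·R1.
R3 ← R3 − 13·R1.
R4 ← R4 + 18·R1.
R2 ← R2 / (73/11).
R1 ← R1 + 13/11·R2.
R3 ← R3 − 191/11·R2.
R4 ← R4 + 157/11·R2.
R3 ← R3 / (1337/73).
R1 ← R1 + 91/73·R3.
R2 ← R2 + 150/73·R3.
R4 ← R4 + 880/73·R3.
R4 ← R4 / (17636/1337).
R1 ← R1 + 6/191·R4.
R2 ← R2 − 1973/1337·R4.
R3 ← R3 − 1700/1337·R4.
Reading off the reduced rows gives p = 3, q = 3, r = -2, s = -3/2.

p = 3, q = 3, r = -2, s = -3/2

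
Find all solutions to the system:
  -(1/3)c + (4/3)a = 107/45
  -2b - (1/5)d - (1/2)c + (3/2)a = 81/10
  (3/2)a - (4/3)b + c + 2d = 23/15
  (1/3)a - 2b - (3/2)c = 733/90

a = 4/3, b = -5/2, c = -9/5, d = -1

Row-reduce the augmented matrix:
R1 ← R1 / (4/3).
R2 ← R2 − 3/2·R1.
R3 ← R3 − 3/2·R1.
R4 ← R4 − 1/3·R1.
R2 ← R2 / (-2).
R3 ← R3 + 4/3·R2.
R4 ← R4 + 2·R2.
R3 ← R3 / (35/24).
R1 ← R1 + 1/4·R3.
R2 ← R2 − 1/16·R3.
R4 ← R4 + 31/24·R3.
R4 ← R4 / (1097/525).
R1 ← R1 − 64/175·R4.
R2 ← R2 − 3/350·R4.
R3 ← R3 − 256/175·R4.
Reading off the reduced rows gives a = 4/3, b = -5/2, c = -9/5, d = -1.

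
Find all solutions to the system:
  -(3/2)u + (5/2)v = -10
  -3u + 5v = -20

infinitely many solutions

Row-reduce:
R1 ← R1 / (-3/2).
R2 ← R2 + 3·R1.
Rank is 1 with 2 unknowns, leaving v free.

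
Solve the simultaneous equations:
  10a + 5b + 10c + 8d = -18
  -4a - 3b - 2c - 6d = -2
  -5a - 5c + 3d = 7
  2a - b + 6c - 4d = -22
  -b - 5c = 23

Row-reduce the augmented matrix:
R1 ← R1 / (10).
R2 ← R2 + 4·R1.
R3 ← R3 + 5·R1.
R4 ← R4 − 2·R1.
R2 ← R2 / (-1).
R1 ← R1 − 1/2·R2.
R3 ← R3 − 5/2·R2.
R4 ← R4 + 2·R2.
R5 ← R5 + 1·R2.
R3 ← R3 / (5).
R1 ← R1 − 2·R3.
R2 ← R2 + 2·R3.
R5 ← R5 + 7·R3.
Swap R4 and R5.
R4 ← R4 / (14/5).
R1 ← R1 + 3/5·R4.
R2 ← R2 − 14/5·R4.
R5 reduces to 0 = 0, so the extra equation is consistent.
Reading off the reduced rows gives a = 3, b = 2, c = -5, d = -1.

a = 3, b = 2, c = -5, d = -1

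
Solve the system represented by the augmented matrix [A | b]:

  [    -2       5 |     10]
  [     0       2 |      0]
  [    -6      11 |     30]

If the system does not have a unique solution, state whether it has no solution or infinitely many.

x_1 = -5, x_2 = 0

Row-reduce the augmented matrix:
R1 ← R1 / (-2).
R3 ← R3 + 6·R1.
R2 ← R2 / (2).
R1 ← R1 + 5/2·R2.
R3 ← R3 + 4·R2.
R3 reduces to 0 = 0, so the extra equation is consistent.
Reading off the reduced rows gives x_1 = -5, x_2 = 0.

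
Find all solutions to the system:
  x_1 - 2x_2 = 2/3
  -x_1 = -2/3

x_1 = 2/3, x_2 = 0

Row-reduce the augmented matrix:
R2 ← R2 + 1·R1.
R2 ← R2 / (-2).
R1 ← R1 + 2·R2.
Reading off the reduced rows gives x_1 = 2/3, x_2 = 0.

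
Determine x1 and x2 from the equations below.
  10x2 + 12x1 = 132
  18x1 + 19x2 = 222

Row-reduce the augmented matrix:
R1 ← R1 / (12).
R2 ← R2 − 18·R1.
R2 ← R2 / (4).
R1 ← R1 − 5/6·R2.
Reading off the reduced rows gives x1 = 6, x2 = 6.

x1 = 6, x2 = 6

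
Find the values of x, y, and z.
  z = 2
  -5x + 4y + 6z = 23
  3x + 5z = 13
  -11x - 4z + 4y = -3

Row-reduce the augmented matrix:
Swap R1 and R2.
R1 ← R1 / (-5).
R3 ← R3 − 3·R1.
R4 ← R4 + 11·R1.
Swap R2 and R3.
R2 ← R2 / (12/5).
R1 ← R1 + 4/5·R2.
R4 ← R4 + 24/5·R2.
R1 ← R1 − 5/3·R3.
R2 ← R2 − 43/12·R3.
R4 reduces to 0 = 0, so the extra equation is consistent.
Reading off the reduced rows gives x = 1, y = 4, z = 2.

x = 1, y = 4, z = 2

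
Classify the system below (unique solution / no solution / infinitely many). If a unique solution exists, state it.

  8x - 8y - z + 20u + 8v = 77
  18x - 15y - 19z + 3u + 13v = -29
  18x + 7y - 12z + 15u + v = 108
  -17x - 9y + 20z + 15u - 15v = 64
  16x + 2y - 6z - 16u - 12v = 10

x = 4, y = 2, z = 3, u = 4, v = -2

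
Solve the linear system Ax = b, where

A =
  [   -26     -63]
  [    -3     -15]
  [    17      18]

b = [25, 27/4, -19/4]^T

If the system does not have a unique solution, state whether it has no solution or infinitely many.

Row-reduce the augmented matrix:
R1 ← R1 / (-26).
R2 ← R2 + 3·R1.
R3 ← R3 − 17·R1.
R2 ← R2 / (-201/26).
R1 ← R1 − 63/26·R2.
R3 ← R3 + 603/26·R2.
R3 reduces to 0 = 0, so the extra equation is consistent.
Reading off the reduced rows gives x_1 = 1/4, x_2 = -1/2.

x_1 = 1/4, x_2 = -1/2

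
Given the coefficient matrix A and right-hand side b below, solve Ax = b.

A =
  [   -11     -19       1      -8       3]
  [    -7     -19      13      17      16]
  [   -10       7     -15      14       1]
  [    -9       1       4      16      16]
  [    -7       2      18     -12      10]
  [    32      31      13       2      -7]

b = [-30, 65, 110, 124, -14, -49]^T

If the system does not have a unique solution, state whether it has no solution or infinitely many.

no solution

Row-reduce:
R1 ← R1 / (-11).
R2 ← R2 + 7·R1.
R3 ← R3 + 10·R1.
R4 ← R4 + 9·R1.
R5 ← R5 + 7·R1.
R6 ← R6 − 32·R1.
R2 ← R2 / (-76/11).
R1 ← R1 − 19/11·R2.
R3 ← R3 − 267/11·R2.
R4 ← R4 − 182/11·R2.
R5 ← R5 − 155/11·R2.
R6 ← R6 + 267/11·R2.
R3 ← R3 / (523/19).
R1 ← R1 − 3·R3.
R2 ← R2 + 34/19·R3.
R4 ← R4 − 623/19·R3.
R5 ← R5 − 809/19·R3.
R6 ← R6 + 523/19·R3.
R4 ← R4 / (-88577/2092).
R1 ← R1 + 4735/1046·R4.
R2 ← R2 − 6759/2092·R4.
R3 ← R3 − 7515/2092·R4.
R5 ← R5 + 120091/1046·R4.
R5 ← R5 / (-972864/88577).
R1 ← R1 + 82224/88577·R5.
R2 ← R2 − 29428/88577·R5.
R3 ← R3 − 81431/88577·R5.
R4 ← R4 − 20129/88577·R5.
Row 6 reduces to 0 = 1, a contradiction. The system is inconsistent.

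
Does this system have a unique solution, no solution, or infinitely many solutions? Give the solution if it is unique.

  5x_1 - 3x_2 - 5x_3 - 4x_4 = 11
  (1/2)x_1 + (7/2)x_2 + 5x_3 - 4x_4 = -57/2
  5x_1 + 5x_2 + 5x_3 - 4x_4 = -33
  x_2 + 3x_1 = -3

Row-reduce:
R1 ← R1 / (5).
R2 ← R2 − 1/2·R1.
R3 ← R3 − 5·R1.
R4 ← R4 − 3·R1.
R2 ← R2 / (19/5).
R1 ← R1 + 3/5·R2.
R3 ← R3 − 8·R2.
R4 ← R4 − 14/5·R2.
R3 ← R3 / (-30/19).
R1 ← R1 + 5/38·R3.
R2 ← R2 − 55/38·R3.
R4 ← R4 + 20/19·R3.
Rank is 3 with 4 unknowns, leaving x_4 free.

infinitely many solutions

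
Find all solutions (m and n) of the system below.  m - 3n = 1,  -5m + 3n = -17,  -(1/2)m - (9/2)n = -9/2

no solution

Row-reduce:
R2 ← R2 + 5·R1.
R3 ← R3 + 1/2·R1.
R2 ← R2 / (-12).
R1 ← R1 + 3·R2.
R3 ← R3 + 6·R2.
Row 3 reduces to 0 = 2, a contradiction. The system is inconsistent.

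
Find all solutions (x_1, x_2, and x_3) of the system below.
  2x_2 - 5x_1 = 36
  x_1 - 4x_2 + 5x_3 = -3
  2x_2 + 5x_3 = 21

x_1 = -6, x_2 = 3, x_3 = 3

Row-reduce the augmented matrix:
R1 ← R1 / (-5).
R2 ← R2 − 1·R1.
R2 ← R2 / (-18/5).
R1 ← R1 + 2/5·R2.
R3 ← R3 − 2·R2.
R3 ← R3 / (70/9).
R1 ← R1 + 5/9·R3.
R2 ← R2 + 25/18·R3.
Reading off the reduced rows gives x_1 = -6, x_2 = 3, x_3 = 3.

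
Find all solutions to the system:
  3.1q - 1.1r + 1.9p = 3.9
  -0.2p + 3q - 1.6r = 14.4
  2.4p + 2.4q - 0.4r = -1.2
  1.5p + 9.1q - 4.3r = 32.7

p = -6, q = 6, r = 3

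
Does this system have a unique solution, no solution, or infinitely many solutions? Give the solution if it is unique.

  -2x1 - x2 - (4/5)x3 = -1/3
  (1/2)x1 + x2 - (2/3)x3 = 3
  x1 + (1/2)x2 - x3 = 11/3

x1 = 2/3, x2 = 1, x3 = -5/2

Row-reduce the augmented matrix:
R1 ← R1 / (-2).
R2 ← R2 − 1/2·R1.
R3 ← R3 − 1·R1.
R2 ← R2 / (3/4).
R1 ← R1 − 1/2·R2.
R3 ← R3 / (-7/5).
R1 ← R1 − 44/45·R3.
R2 ← R2 + 52/45·R3.
Reading off the reduced rows gives x1 = 2/3, x2 = 1, x3 = -5/2.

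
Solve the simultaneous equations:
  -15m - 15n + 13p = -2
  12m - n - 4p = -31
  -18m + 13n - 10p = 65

m = -2, n = 3, p = 1

Row-reduce the augmented matrix:
R1 ← R1 / (-15).
R2 ← R2 − 12·R1.
R3 ← R3 + 18·R1.
R2 ← R2 / (-13).
R1 ← R1 − 1·R2.
R3 ← R3 − 31·R2.
R3 ← R3 / (-672/65).
R1 ← R1 + 73/195·R3.
R2 ← R2 + 32/65·R3.
Reading off the reduced rows gives m = -2, n = 3, p = 1.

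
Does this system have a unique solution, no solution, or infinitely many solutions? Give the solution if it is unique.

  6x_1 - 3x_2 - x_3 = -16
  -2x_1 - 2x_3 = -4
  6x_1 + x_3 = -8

x_1 = -2, x_2 = 0, x_3 = 4

Row-reduce the augmented matrix:
R1 ← R1 / (6).
R2 ← R2 + 2·R1.
R3 ← R3 − 6·R1.
R2 ← R2 / (-1).
R1 ← R1 + 1/2·R2.
R3 ← R3 − 3·R2.
R3 ← R3 / (-5).
R1 ← R1 − 1·R3.
R2 ← R2 − 7/3·R3.
Reading off the reduced rows gives x_1 = -2, x_2 = 0, x_3 = 4.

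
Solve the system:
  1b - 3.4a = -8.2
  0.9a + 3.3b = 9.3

From equation 1: b = -41/5 + 17/5·a.
Substitute into equation 2 and solve: a = 3.
Then b = 2.

a = 3, b = 2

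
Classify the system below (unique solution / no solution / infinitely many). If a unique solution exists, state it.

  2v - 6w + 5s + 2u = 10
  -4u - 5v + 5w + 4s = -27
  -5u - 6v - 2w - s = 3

Row-reduce:
R1 ← R1 / (2).
R2 ← R2 + 4·R1.
R3 ← R3 + 5·R1.
R2 ← R2 / (-1).
R1 ← R1 − 1·R2.
R3 ← R3 + 1·R2.
R3 ← R3 / (-10).
R1 ← R1 + 10·R3.
R2 ← R2 − 7·R3.
Rank is 3 with 4 unknowns, leaving s free.

infinitely many solutions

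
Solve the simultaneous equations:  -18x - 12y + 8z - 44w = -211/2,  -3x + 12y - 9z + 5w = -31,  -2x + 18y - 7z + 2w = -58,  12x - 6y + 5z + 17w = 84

no solution

Row-reduce:
R1 ← R1 / (-18).
R2 ← R2 + 3·R1.
R3 ← R3 + 2·R1.
R4 ← R4 − 12·R1.
R2 ← R2 / (14).
R1 ← R1 − 2/3·R2.
R3 ← R3 − 58/3·R2.
R4 ← R4 + 14·R2.
R3 ← R3 / (134/21).
R1 ← R1 − 1/21·R3.
R2 ← R2 + 31/42·R3.
Row 4 reduces to 0 = 1/4, a contradiction. The system is inconsistent.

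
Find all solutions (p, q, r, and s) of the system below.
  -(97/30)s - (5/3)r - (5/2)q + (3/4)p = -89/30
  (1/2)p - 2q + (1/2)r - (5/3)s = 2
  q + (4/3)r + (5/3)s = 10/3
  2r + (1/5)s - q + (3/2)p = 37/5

Row-reduce:
R1 ← R1 / (3/4).
R2 ← R2 − 1/2·R1.
R4 ← R4 − 3/2·R1.
R2 ← R2 / (-1/3).
R1 ← R1 + 10/3·R2.
R3 ← R3 − 1·R2.
R4 ← R4 − 4·R2.
R3 ← R3 / (37/6).
R1 ← R1 + 55/3·R3.
R2 ← R2 + 29/6·R3.
R4 ← R4 − 74/3·R3.
Rank is 3 with 4 unknowns, leaving s free.

infinitely many solutions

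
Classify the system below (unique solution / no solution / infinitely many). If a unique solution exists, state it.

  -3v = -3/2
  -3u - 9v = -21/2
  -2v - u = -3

u = 2, v = 1/2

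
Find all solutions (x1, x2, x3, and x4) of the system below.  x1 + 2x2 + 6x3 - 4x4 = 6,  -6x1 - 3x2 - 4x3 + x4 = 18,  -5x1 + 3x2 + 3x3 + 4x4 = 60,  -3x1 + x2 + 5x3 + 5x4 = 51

x1 = -6, x2 = 3, x3 = 3, x4 = 3

Row-reduce the augmented matrix:
R2 ← R2 + 6·R1.
R3 ← R3 + 5·R1.
R4 ← R4 + 3·R1.
R2 ← R2 / (9).
R1 ← R1 − 2·R2.
R3 ← R3 − 13·R2.
R4 ← R4 − 7·R2.
R3 ← R3 / (-119/9).
R1 ← R1 + 10/9·R3.
R2 ← R2 − 32/9·R3.
R4 ← R4 + 17/9·R3.
R4 ← R4 / (59/7).
R1 ← R1 + 40/119·R4.
R2 ← R2 − 247/119·R4.
R3 ← R3 + 155/119·R4.
Reading off the reduced rows gives x1 = -6, x2 = 3, x3 = 3, x4 = 3.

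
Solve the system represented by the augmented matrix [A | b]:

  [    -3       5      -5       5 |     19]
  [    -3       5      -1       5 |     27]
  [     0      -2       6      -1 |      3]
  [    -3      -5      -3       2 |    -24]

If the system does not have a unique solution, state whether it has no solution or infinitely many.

Row-reduce the augmented matrix:
R1 ← R1 / (-3).
R2 ← R2 + 3·R1.
R4 ← R4 + 3·R1.
Swap R2 and R3.
R2 ← R2 / (-2).
R1 ← R1 + 5/3·R2.
R4 ← R4 + 10·R2.
R3 ← R3 / (4).
R1 ← R1 + 10/3·R3.
R2 ← R2 + 3·R3.
R4 ← R4 + 28·R3.
R4 ← R4 / (2).
R1 ← R1 + 5/6·R4.
R2 ← R2 − 1/2·R4.
Reading off the reduced rows gives x_1 = -3, x_2 = 5, x_3 = 2, x_4 = -1.

x_1 = -3, x_2 = 5, x_3 = 2, x_4 = -1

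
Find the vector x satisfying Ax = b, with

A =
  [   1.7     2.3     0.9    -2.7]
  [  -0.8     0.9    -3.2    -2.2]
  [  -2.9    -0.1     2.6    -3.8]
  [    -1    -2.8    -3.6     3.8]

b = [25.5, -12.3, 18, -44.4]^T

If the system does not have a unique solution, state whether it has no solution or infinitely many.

Row-reduce the augmented matrix:
R1 ← R1 / (17/10).
R2 ← R2 + 4/5·R1.
R3 ← R3 + 29/10·R1.
R4 ← R4 + 1·R1.
R2 ← R2 / (337/170).
R1 ← R1 − 23/17·R2.
R3 ← R3 − 65/17·R2.
R4 ← R4 + 123/85·R2.
R3 ← R3 / (31983/3370).
R1 ← R1 − 817/337·R3.
R2 ← R2 + 472/337·R3.
R4 ← R4 + 8589/1685·R3.
R4 ← R4 / (-9451/7615).
R1 ← R1 − 12982/10661·R4.
R2 ← R2 + 21358/10661·R4.
R3 ← R3 + 1923/10661·R4.
Reading off the reduced rows gives x_1 = 3, x_2 = 3, x_3 = 6, x_4 = -3.

x_1 = 3, x_2 = 3, x_3 = 6, x_4 = -3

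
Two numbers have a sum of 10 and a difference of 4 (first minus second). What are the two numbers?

first number: 7, second number: 3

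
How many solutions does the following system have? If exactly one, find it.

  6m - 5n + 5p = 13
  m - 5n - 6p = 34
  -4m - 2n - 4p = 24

Row-reduce the augmented matrix:
R1 ← R1 / (6).
R2 ← R2 − 1·R1.
R3 ← R3 + 4·R1.
R2 ← R2 / (-25/6).
R1 ← R1 + 5/6·R2.
R3 ← R3 + 16/3·R2.
R3 ← R3 / (202/25).
R1 ← R1 − 11/5·R3.
R2 ← R2 − 41/25·R3.
Reading off the reduced rows gives m = -2, n = -6, p = -1.

m = -2, n = -6, p = -1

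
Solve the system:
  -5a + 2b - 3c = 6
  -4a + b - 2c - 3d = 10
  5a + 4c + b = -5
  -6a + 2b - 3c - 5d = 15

Row-reduce the augmented matrix:
R1 ← R1 / (-5).
R2 ← R2 + 4·R1.
R3 ← R3 − 5·R1.
R4 ← R4 + 6·R1.
R2 ← R2 / (-3/5).
R1 ← R1 + 2/5·R2.
R3 ← R3 − 3·R2.
R4 ← R4 + 2/5·R2.
R3 ← R3 / (3).
R1 ← R1 − 1/3·R3.
R2 ← R2 + 2/3·R3.
R4 ← R4 − 1/3·R3.
R4 ← R4 / (-4/3).
R1 ← R1 − 11/3·R4.
R2 ← R2 − 5/3·R4.
R3 ← R3 + 5·R4.
Reading off the reduced rows gives a = -4, b = -1, c = 4, d = -1.

a = -4, b = -1, c = 4, d = -1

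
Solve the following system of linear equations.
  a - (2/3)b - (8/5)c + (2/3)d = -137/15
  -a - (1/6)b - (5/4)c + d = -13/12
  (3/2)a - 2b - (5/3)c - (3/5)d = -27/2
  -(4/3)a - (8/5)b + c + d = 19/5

Row-reduce the augmented matrix:
R2 ← R2 + 1·R1.
R3 ← R3 − 3/2·R1.
R4 ← R4 + 4/3·R1.
R2 ← R2 / (-5/6).
R1 ← R1 + 2/3·R2.
R3 ← R3 + 1·R2.
R4 ← R4 + 112/45·R2.
R3 ← R3 / (623/150).
R1 ← R1 − 17/25·R3.
R2 ← R2 − 171/50·R3.
R4 ← R4 − 2767/375·R3.
R4 ← R4 / (463523/140175).
R1 ← R1 + 722/9345·R4.
R2 ← R2 − 3004/3115·R4.
R3 ← R3 + 540/623·R4.
Reading off the reduced rows gives a = -3, b = 2, c = 3, d = 0.

a = -3, b = 2, c = 3, d = 0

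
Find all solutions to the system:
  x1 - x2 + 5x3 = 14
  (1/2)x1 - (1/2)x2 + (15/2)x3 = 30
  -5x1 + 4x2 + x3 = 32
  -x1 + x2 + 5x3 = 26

Row-reduce:
R2 ← R2 − 1/2·R1.
R3 ← R3 + 5·R1.
R4 ← R4 + 1·R1.
Swap R2 and R3.
R2 ← R2 / (-1).
R1 ← R1 + 1·R2.
R3 ← R3 / (5).
R1 ← R1 + 21·R3.
R2 ← R2 + 26·R3.
R4 ← R4 − 10·R3.
Row 4 reduces to 0 = -6, a contradiction. The system is inconsistent.

no solution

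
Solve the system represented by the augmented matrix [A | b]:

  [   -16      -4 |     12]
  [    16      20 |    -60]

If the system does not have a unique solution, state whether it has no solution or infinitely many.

Row-reduce the augmented matrix:
R1 ← R1 / (-16).
R2 ← R2 − 16·R1.
R2 ← R2 / (16).
R1 ← R1 − 1/4·R2.
Reading off the reduced rows gives x_1 = 0, x_2 = -3.

x_1 = 0, x_2 = -3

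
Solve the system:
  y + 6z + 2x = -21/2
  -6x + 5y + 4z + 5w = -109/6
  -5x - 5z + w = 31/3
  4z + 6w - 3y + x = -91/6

x = -2, y = -5/2, z = -2/3, w = -3

Row-reduce the augmented matrix:
R1 ← R1 / (2).
R2 ← R2 + 6·R1.
R3 ← R3 + 5·R1.
R4 ← R4 − 1·R1.
R2 ← R2 / (8).
R1 ← R1 − 1/2·R2.
R3 ← R3 − 5/2·R2.
R4 ← R4 + 7/2·R2.
R3 ← R3 / (25/8).
R1 ← R1 − 13/8·R3.
R2 ← R2 − 11/4·R3.
R4 ← R4 − 85/8·R3.
R4 ← R4 / (101/10).
R1 ← R1 + 1/50·R4.
R2 ← R2 − 28/25·R4.
R3 ← R3 + 9/50·R4.
Reading off the reduced rows gives x = -2, y = -5/2, z = -2/3, w = -3.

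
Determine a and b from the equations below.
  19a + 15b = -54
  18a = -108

Row-reduce the augmented matrix:
R1 ← R1 / (19).
R2 ← R2 − 18·R1.
R2 ← R2 / (-270/19).
R1 ← R1 − 15/19·R2.
Reading off the reduced rows gives a = -6, b = 4.

a = -6, b = 4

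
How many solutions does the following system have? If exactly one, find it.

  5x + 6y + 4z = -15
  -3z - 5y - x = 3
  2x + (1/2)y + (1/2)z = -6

infinitely many solutions

Row-reduce:
R1 ← R1 / (5).
R2 ← R2 + 1·R1.
R3 ← R3 − 2·R1.
R2 ← R2 / (-19/5).
R1 ← R1 − 6/5·R2.
R3 ← R3 + 19/10·R2.
Rank is 2 with 3 unknowns, leaving z free.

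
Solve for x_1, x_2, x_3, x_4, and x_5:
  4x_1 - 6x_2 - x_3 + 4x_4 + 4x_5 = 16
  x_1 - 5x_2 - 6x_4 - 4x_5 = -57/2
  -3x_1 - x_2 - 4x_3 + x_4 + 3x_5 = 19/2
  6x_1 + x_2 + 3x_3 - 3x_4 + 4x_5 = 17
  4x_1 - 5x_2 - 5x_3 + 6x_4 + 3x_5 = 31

Row-reduce the augmented matrix:
R1 ← R1 / (4).
R2 ← R2 − 1·R1.
R3 ← R3 + 3·R1.
R4 ← R4 − 6·R1.
R5 ← R5 − 4·R1.
R2 ← R2 / (-7/2).
R1 ← R1 + 3/2·R2.
R3 ← R3 + 11/2·R2.
R4 ← R4 − 10·R2.
R5 ← R5 − 1·R2.
R3 ← R3 / (-36/7).
R1 ← R1 + 5/14·R3.
R2 ← R2 + 1/14·R3.
R4 ← R4 − 73/14·R3.
R5 ← R5 + 55/14·R3.
R4 ← R4 / (-331/24).
R1 ← R1 − 71/24·R4.
R2 ← R2 − 43/24·R4.
R3 ← R3 + 35/12·R4.
R5 ← R5 + 275/24·R4.
R5 ← R5 / (-11078/993).
R1 ← R1 − 563/331·R5.
R2 ← R2 − 313/331·R5.
R3 ← R3 + 2206/993·R5.
R4 ← R4 − 161/993·R5.
Reading off the reduced rows gives x_1 = 3, x_2 = 5/2, x_3 = -3, x_4 = 3/2, x_5 = 5/2.

x_1 = 3, x_2 = 5/2, x_3 = -3, x_4 = 3/2, x_5 = 5/2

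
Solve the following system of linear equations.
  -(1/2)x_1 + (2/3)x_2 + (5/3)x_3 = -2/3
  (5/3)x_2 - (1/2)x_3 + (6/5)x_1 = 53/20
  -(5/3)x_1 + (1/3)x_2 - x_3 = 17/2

Row-reduce the augmented matrix:
R1 ← R1 / (-1/2).
R2 ← R2 − 6/5·R1.
R3 ← R3 + 5/3·R1.
R2 ← R2 / (49/15).
R1 ← R1 + 4/3·R2.
R3 ← R3 + 17/9·R2.
R3 ← R3 / (-571/126).
R1 ← R1 + 40/21·R3.
R2 ← R2 − 15/14·R3.
Reading off the reduced rows gives x_1 = -3, x_2 = 3, x_3 = -5/2.

x_1 = -3, x_2 = 3, x_3 = -5/2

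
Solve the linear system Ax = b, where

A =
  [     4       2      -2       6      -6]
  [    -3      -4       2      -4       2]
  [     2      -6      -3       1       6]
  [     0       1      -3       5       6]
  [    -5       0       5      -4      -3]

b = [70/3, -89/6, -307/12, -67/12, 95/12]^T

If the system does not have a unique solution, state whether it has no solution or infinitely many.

x_1 = 1/3, x_2 = 5/3, x_3 = 8/3, x_4 = 9/4, x_5 = -7/4

Row-reduce the augmented matrix:
R1 ← R1 / (4).
R2 ← R2 + 3·R1.
R3 ← R3 − 2·R1.
R5 ← R5 + 5·R1.
R2 ← R2 / (-5/2).
R1 ← R1 − 1/2·R2.
R3 ← R3 + 7·R2.
R4 ← R4 − 1·R2.
R5 ← R5 − 5/2·R2.
R3 ← R3 / (-17/5).
R1 ← R1 + 2/5·R3.
R2 ← R2 + 1/5·R3.
R4 ← R4 + 14/5·R3.
R5 ← R5 − 3·R3.
R4 ← R4 / (8).
R1 ← R1 − 2·R4.
R3 ← R3 − 1·R4.
R5 ← R5 − 1·R4.
R5 ← R5 / (291/136).
R1 ← R1 + 125/68·R5.
R2 ← R2 − 1/17·R5.
R3 ← R3 + 501/136·R5.
R4 ← R4 + 139/136·R5.
Reading off the reduced rows gives x_1 = 1/3, x_2 = 5/3, x_3 = 8/3, x_4 = 9/4, x_5 = -7/4.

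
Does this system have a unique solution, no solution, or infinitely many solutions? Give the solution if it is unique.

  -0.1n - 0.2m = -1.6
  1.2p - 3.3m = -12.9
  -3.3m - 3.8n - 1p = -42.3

Row-reduce the augmented matrix:
R1 ← R1 / (-1/5).
R2 ← R2 + 33/10·R1.
R3 ← R3 + 33/10·R1.
R2 ← R2 / (33/20).
R1 ← R1 − 1/2·R2.
R3 ← R3 + 43/20·R2.
R3 ← R3 / (31/55).
R1 ← R1 + 4/11·R3.
R2 ← R2 − 8/11·R3.
Reading off the reduced rows gives m = 5, n = 6, p = 3.

m = 5, n = 6, p = 3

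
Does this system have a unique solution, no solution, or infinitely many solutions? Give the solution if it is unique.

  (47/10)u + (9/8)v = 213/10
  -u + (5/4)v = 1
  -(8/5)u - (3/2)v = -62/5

no solution

Row-reduce:
R1 ← R1 / (47/10).
R2 ← R2 + 1·R1.
R3 ← R3 + 8/5·R1.
R2 ← R2 / (70/47).
R1 ← R1 − 45/188·R2.
R3 ← R3 + 105/94·R2.
Row 3 reduces to 0 = -1, a contradiction. The system is inconsistent.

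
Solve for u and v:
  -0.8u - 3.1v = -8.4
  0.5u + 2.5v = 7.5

Row-reduce the augmented matrix:
R1 ← R1 / (-4/5).
R2 ← R2 − 1/2·R1.
R2 ← R2 / (9/16).
R1 ← R1 − 31/8·R2.
Reading off the reduced rows gives u = -5, v = 4.

u = -5, v = 4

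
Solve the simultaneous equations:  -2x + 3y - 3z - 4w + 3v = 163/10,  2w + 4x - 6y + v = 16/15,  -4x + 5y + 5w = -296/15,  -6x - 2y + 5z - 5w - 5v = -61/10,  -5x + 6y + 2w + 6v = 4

x = 8/5, y = 1/3, z = 1/2, w = -3, v = 8/3

Row-reduce the augmented matrix:
R1 ← R1 / (-2).
R2 ← R2 − 4·R1.
R3 ← R3 + 4·R1.
R4 ← R4 + 6·R1.
R5 ← R5 + 5·R1.
Swap R2 and R3.
R2 ← R2 / (-1).
R1 ← R1 + 3/2·R2.
R4 ← R4 + 11·R2.
R5 ← R5 + 3/2·R2.
R3 ← R3 / (-6).
R1 ← R1 + 15/2·R3.
R2 ← R2 + 6·R3.
R4 ← R4 + 52·R3.
R5 ← R5 + 3/2·R3.
R4 ← R4 / (-84).
R1 ← R1 + 10·R4.
R2 ← R2 + 7·R4.
R3 ← R3 − 1·R4.
R5 ← R5 + 6·R4.
R5 ← R5 / (535/84).
R1 ← R1 + 55/252·R5.
R2 ← R2 + 5/18·R5.
R3 ← R3 + 80/63·R5.
R4 ← R4 − 13/126·R5.
Reading off the reduced rows gives x = 8/5, y = 1/3, z = 1/2, w = -3, v = 8/3.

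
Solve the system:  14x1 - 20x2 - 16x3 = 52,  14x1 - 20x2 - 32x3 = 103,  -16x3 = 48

Row-reduce:
R1 ← R1 / (14).
R2 ← R2 − 14·R1.
R2 ← R2 / (-16).
R1 ← R1 + 8/7·R2.
R3 ← R3 + 16·R2.
Row 3 reduces to 0 = -3, a contradiction. The system is inconsistent.

no solution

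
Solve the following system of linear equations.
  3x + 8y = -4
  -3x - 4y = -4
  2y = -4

x = 4, y = -2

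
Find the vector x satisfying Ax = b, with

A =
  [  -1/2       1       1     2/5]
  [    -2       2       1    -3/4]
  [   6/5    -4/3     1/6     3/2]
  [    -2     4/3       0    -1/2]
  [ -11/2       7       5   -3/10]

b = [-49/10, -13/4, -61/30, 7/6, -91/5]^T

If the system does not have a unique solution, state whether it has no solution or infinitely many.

Row-reduce:
R1 ← R1 / (-1/2).
R2 ← R2 + 2·R1.
R3 ← R3 − 6/5·R1.
R4 ← R4 + 2·R1.
R5 ← R5 + 11/2·R1.
R2 ← R2 / (-2).
R1 ← R1 + 2·R2.
R3 ← R3 − 16/15·R2.
R4 ← R4 + 8/3·R2.
R5 ← R5 + 4·R2.
R3 ← R3 / (29/30).
R1 ← R1 − 1·R3.
R2 ← R2 − 3/2·R3.
R4 ← R4 / (31/30).
R1 ← R1 − 35/116·R4.
R2 ← R2 + 809/1160·R4.
R3 ← R3 − 181/145·R4.
Row 5 reduces to 0 = 3, a contradiction. The system is inconsistent.

no solution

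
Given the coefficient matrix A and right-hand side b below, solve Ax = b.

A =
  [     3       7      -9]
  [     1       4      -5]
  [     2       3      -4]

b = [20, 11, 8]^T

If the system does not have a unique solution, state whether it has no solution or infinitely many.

Row-reduce:
R1 ← R1 / (3).
R2 ← R2 − 1·R1.
R3 ← R3 − 2·R1.
R2 ← R2 / (5/3).
R1 ← R1 − 7/3·R2.
R3 ← R3 + 5/3·R2.
Row 3 reduces to 0 = -1, a contradiction. The system is inconsistent.

no solution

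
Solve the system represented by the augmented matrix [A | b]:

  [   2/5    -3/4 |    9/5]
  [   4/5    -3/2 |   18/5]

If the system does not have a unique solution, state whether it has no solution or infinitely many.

Row-reduce:
R1 ← R1 / (2/5).
R2 ← R2 − 4/5·R1.
Rank is 1 with 2 unknowns, leaving x_2 free.

infinitely many solutions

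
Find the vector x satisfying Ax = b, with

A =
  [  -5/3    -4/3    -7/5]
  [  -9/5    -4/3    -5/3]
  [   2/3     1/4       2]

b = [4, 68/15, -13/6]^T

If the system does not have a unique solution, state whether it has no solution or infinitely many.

x_1 = -4, x_2 = 2, x_3 = 0

Row-reduce the augmented matrix:
R1 ← R1 / (-5/3).
R2 ← R2 + 9/5·R1.
R3 ← R3 − 2/3·R1.
R2 ← R2 / (8/75).
R1 ← R1 − 4/5·R2.
R3 ← R3 + 17/60·R2.
R3 ← R3 / (247/240).
R1 ← R1 − 2·R3.
R2 ← R2 + 29/20·R3.
Reading off the reduced rows gives x_1 = -4, x_2 = 2, x_3 = 0.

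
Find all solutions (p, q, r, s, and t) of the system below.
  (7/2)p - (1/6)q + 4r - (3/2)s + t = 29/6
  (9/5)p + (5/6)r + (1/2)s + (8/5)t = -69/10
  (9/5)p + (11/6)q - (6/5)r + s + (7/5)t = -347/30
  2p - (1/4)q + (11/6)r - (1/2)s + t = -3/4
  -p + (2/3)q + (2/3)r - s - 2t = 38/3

Row-reduce:
R1 ← R1 / (7/2).
R2 ← R2 − 9/5·R1.
R3 ← R3 − 9/5·R1.
R4 ← R4 − 2·R1.
R5 ← R5 + 1·R1.
R2 ← R2 / (3/35).
R1 ← R1 + 1/21·R2.
R3 ← R3 − 403/210·R2.
R4 ← R4 + 13/84·R2.
R5 ← R5 − 13/21·R2.
R3 ← R3 / (13037/540).
R1 ← R1 − 25/54·R3.
R2 ← R2 + 257/18·R3.
R4 ← R4 + 575/216·R3.
R5 ← R5 − 575/54·R3.
R4 ← R4 / (-3789/13037).
R1 ← R1 − 10295/13037·R4.
R2 ← R2 + 12432/13037·R4.
R3 ← R3 + 14415/13037·R4.
R5 ← R5 − 15156/13037·R4.
Rank is 4 with 5 unknowns, leaving t free.

infinitely many solutions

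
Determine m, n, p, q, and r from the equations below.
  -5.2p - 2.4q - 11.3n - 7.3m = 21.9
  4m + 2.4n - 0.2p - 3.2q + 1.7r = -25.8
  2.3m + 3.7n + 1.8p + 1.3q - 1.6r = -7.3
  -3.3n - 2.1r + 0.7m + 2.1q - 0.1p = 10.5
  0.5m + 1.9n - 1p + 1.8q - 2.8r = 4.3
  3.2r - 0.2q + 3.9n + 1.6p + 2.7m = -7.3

m = -2, n = -1, p = -2, q = 6, r = 2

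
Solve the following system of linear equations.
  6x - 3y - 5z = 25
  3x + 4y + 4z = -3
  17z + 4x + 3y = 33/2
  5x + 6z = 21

Row-reduce:
R1 ← R1 / (6).
R2 ← R2 − 3·R1.
R3 ← R3 − 4·R1.
R4 ← R4 − 5·R1.
R2 ← R2 / (11/2).
R1 ← R1 + 1/2·R2.
R3 ← R3 − 5·R2.
R4 ← R4 − 5/2·R2.
R3 ← R3 / (476/33).
R1 ← R1 + 8/33·R3.
R2 ← R2 − 13/11·R3.
R4 ← R4 − 238/33·R3.
Row 4 reduces to 0 = 1/4, a contradiction. The system is inconsistent.

no solution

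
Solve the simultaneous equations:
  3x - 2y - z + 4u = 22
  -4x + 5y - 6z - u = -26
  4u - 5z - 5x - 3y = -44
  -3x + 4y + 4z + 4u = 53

x = 5, y = 6, z = 5, u = 6

Row-reduce the augmented matrix:
R1 ← R1 / (3).
R2 ← R2 + 4·R1.
R3 ← R3 + 5·R1.
R4 ← R4 + 3·R1.
R2 ← R2 / (7/3).
R1 ← R1 + 2/3·R2.
R3 ← R3 + 19/3·R2.
R4 ← R4 − 2·R2.
R3 ← R3 / (-186/7).
R1 ← R1 + 17/7·R3.
R2 ← R2 + 22/7·R3.
R4 ← R4 − 65/7·R3.
R4 ← R4 / (2255/186).
R1 ← R1 − 97/186·R4.
R2 ← R2 + 74/93·R4.
R3 ← R3 + 157/186·R4.
Reading off the reduced rows gives x = 5, y = 6, z = 5, u = 6.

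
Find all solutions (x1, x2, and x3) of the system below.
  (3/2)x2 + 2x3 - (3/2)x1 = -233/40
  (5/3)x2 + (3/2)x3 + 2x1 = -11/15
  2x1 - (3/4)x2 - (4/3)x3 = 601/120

Row-reduce the augmented matrix:
R1 ← R1 / (-3/2).
R2 ← R2 − 2·R1.
R3 ← R3 − 2·R1.
R2 ← R2 / (11/3).
R1 ← R1 + 1·R2.
R3 ← R3 − 5/4·R2.
R3 ← R3 / (-23/264).
R1 ← R1 + 13/66·R3.
R2 ← R2 − 25/22·R3.
Reading off the reduced rows gives x1 = 5/4, x2 = -1/2, x3 = -8/5.

x1 = 5/4, x2 = -1/2, x3 = -8/5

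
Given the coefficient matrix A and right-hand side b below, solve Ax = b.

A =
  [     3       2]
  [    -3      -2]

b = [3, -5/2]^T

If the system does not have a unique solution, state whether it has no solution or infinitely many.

no solution

Row-reduce:
R1 ← R1 / (3).
R2 ← R2 + 3·R1.
Row 2 reduces to 0 = 1/2, a contradiction. The system is inconsistent.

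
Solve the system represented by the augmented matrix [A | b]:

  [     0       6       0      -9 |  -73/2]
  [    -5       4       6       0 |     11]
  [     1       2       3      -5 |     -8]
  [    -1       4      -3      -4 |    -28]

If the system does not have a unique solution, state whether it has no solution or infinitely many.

Row-reduce:
Swap R1 and R2.
R1 ← R1 / (-5).
R3 ← R3 − 1·R1.
R4 ← R4 + 1·R1.
R2 ← R2 / (6).
R1 ← R1 + 4/5·R2.
R3 ← R3 − 14/5·R2.
R4 ← R4 − 16/5·R2.
R3 ← R3 / (21/5).
R1 ← R1 + 6/5·R3.
R4 ← R4 + 21/5·R3.
Row 4 reduces to 0 = 1/2, a contradiction. The system is inconsistent.

no solution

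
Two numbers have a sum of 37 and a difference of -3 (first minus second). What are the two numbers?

Let x = first number, y = second number.
  x + y = 37
  x - y = -3
From equation 1: x = 37 − y.
Substitute into equation 2 and solve: y = 20.
Then x = 17.

first number: 17, second number: 20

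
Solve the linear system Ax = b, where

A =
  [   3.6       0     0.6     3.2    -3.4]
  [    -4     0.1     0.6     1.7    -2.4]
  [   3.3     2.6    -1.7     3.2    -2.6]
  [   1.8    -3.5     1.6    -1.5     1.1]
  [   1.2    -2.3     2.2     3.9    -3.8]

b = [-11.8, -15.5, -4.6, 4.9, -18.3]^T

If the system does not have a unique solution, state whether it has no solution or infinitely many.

x_1 = 1, x_2 = -1, x_3 = -3, x_4 = 0, x_5 = 4

Row-reduce the augmented matrix:
R1 ← R1 / (18/5).
R2 ← R2 + 4·R1.
R3 ← R3 − 33/10·R1.
R4 ← R4 − 9/5·R1.
R5 ← R5 − 6/5·R1.
R2 ← R2 / (1/10).
R3 ← R3 − 13/5·R2.
R4 ← R4 + 7/2·R2.
R5 ← R5 + 23/10·R2.
R3 ← R3 / (-2111/60).
R1 ← R1 − 1/6·R3.
R2 ← R2 − 38/3·R3.
R4 ← R4 − 1369/30·R3.
R5 ← R5 − 467/15·R3.
R4 ← R4 / (125404/31665).
R1 ← R1 − 1538/6333·R4.
R2 ← R2 − 21893/6333·R4.
R3 ← R3 − 24548/6333·R4.
R5 ← R5 − 96007/31665·R4.
R5 ← R5 / (1530251/1254040).
R1 ← R1 − 11297/125404·R5.
R2 ← R2 − 24009/250808·R5.
R3 ← R3 + 15761/62702·R5.
R4 ← R4 + 280081/250808·R5.
Reading off the reduced rows gives x_1 = 1, x_2 = -1, x_3 = -3, x_4 = 0, x_5 = 4.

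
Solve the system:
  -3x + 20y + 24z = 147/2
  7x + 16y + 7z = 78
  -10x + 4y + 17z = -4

no solution

Row-reduce:
R1 ← R1 / (-3).
R2 ← R2 − 7·R1.
R3 ← R3 + 10·R1.
R2 ← R2 / (188/3).
R1 ← R1 + 20/3·R2.
R3 ← R3 + 188/3·R2.
Row 3 reduces to 0 = 1/2, a contradiction. The system is inconsistent.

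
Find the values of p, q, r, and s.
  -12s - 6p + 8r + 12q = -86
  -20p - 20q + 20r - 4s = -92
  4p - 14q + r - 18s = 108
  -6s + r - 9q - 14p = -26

p = 5, q = -4, r = -4, s = -2

Row-reduce the augmented matrix:
R1 ← R1 / (-6).
R2 ← R2 + 20·R1.
R3 ← R3 − 4·R1.
R4 ← R4 + 14·R1.
R2 ← R2 / (-60).
R1 ← R1 + 2·R2.
R3 ← R3 + 6·R2.
R4 ← R4 + 37·R2.
R3 ← R3 / (7).
R1 ← R1 + 10/9·R3.
R2 ← R2 − 1/9·R3.
R4 ← R4 + 122/9·R3.
R4 ← R4 / (-18119/315).
R1 ← R1 + 1228/315·R4.
R2 ← R2 + 41/315·R4.
R3 ← R3 + 148/35·R4.
Reading off the reduced rows gives p = 5, q = -4, r = -4, s = -2.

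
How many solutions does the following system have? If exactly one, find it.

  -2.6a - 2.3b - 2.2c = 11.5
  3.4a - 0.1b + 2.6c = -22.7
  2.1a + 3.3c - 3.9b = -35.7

a = -2, b = 3, c = -6

Row-reduce the augmented matrix:
R1 ← R1 / (-13/5).
R2 ← R2 − 17/5·R1.
R3 ← R3 − 21/10·R1.
R2 ← R2 / (-202/65).
R1 ← R1 − 23/26·R2.
R3 ← R3 + 1497/260·R2.
R3 ← R3 / (4113/2020).
R1 ← R1 − 155/202·R3.
R2 ← R2 − 9/101·R3.
Reading off the reduced rows gives a = -2, b = 3, c = -6.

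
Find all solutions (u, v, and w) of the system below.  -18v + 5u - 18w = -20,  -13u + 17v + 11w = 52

infinitely many solutions

Row-reduce:
R1 ← R1 / (5).
R2 ← R2 + 13·R1.
R2 ← R2 / (-149/5).
R1 ← R1 + 18/5·R2.
Rank is 2 with 3 unknowns, leaving w free.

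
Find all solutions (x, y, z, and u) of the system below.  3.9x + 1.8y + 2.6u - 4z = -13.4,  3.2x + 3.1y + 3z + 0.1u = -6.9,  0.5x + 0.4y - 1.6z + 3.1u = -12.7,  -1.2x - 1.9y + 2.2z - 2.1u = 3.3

x = -4, y = 4, z = -2, u = -5

Row-reduce the augmented matrix:
R1 ← R1 / (39/10).
R2 ← R2 − 16/5·R1.
R3 ← R3 − 1/2·R1.
R4 ← R4 + 6/5·R1.
R2 ← R2 / (211/130).
R1 ← R1 − 6/13·R2.
R3 ← R3 − 11/65·R2.
R4 ← R4 + 35/26·R2.
R3 ← R3 / (-1838/1055).
R1 ← R1 + 1780/633·R3.
R2 ← R2 − 2450/633·R3.
R4 ← R4 − 19558/3165·R3.
R4 ← R4 / (208949/27570).
R1 ← R1 + 9823/2757·R4.
R2 ← R2 − 29581/5514·R4.
R3 ← R3 + 6285/3676·R4.
Reading off the reduced rows gives x = -4, y = 4, z = -2, u = -5.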